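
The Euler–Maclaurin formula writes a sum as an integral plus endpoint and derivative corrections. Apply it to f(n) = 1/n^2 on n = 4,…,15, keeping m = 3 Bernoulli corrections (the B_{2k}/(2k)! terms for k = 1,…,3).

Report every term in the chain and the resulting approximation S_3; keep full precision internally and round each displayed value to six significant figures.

∫_4^15 1/x^2 dx evaluates to 0.183333.
½[f(4) + f(15)] = ½[0.0625000 + 0.00444444] = 0.0334722.
Integral + boundary = 0.216806.
k=1: B_{2}/(2)! × [f^{(1)}(15) − f^{(1)}(4)] = 1/12 × (-0.000592593 − (-0.0312500)) = 0.00255478.
Running total after k=1: 0.219360.
k=2: B_{4}/(4)! × [f^{(3)}(15) − f^{(3)}(4)] = −1/720 × (-3.16049e-05 − (-0.0234375)) = -3.25082e-05.
Running total after k=2: 0.219328.
k=3: B_{6}/(6)! × [f^{(5)}(15) − f^{(5)}(4)] = 1/30240 × (-4.21399e-06 − (-0.0439453)) = 1.45308e-06.

S_3 ≈ 0.219329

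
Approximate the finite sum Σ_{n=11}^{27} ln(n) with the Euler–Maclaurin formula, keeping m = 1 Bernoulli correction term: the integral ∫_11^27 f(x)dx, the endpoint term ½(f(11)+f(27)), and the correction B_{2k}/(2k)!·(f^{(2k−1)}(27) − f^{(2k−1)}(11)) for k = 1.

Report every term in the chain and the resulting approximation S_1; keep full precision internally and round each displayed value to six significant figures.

S_1 ≈ 49.4531

Integral: ∫_11^27 ln(x) dx = 46.6107.
½[f(11) + f(27)] = ½[2.39790 + 3.29584] = 2.84687.
Running total after boundary: 49.4576.
k=1: B_{2}/(2)! × [f^{(1)}(27) − f^{(1)}(11)] = 1/12 × (0.0370370 − 0.0909091) = -0.00448934.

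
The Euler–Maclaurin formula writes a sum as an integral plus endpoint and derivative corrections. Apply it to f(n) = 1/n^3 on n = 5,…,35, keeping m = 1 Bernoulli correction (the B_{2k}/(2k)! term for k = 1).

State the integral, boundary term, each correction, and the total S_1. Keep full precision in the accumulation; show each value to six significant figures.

S_1 ≈ 0.0240033

Integral: ∫_5^35 1/x^3 dx = 0.0195918.
Boundary: ½(f(5) + f(35)) = ½(0.00800000 + 2.33236e-05) = 0.00401166.
Integral + boundary = 0.0236035.
k=1: B_{2}/(2)! × [f^{(1)}(35) − f^{(1)}(5)] = 1/12 × (-1.99917e-06 − (-0.00480000)) = 0.000399833.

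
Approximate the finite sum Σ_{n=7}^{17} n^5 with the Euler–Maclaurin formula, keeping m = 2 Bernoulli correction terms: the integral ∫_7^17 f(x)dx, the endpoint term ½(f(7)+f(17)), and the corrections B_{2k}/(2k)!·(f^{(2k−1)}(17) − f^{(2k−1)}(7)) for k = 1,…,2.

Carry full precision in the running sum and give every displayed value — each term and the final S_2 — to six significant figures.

The integral term ∫_7^17 x^5 dx = 4.00332e+06.
Endpoint term: (f(7) + f(17))/2 = (16807.0 + 1.41986e+06)/2 = 718332.
Integral + boundary = 4.72165e+06.
Correction k=1: B_{2}/2! · (f^{(1)}(17) − f^{(1)}(7)) = 1/12 · (417605 − 12005.0) = 33800.0.
Partial sum through k=1: 4.75545e+06.
Correction k=2: B_{4}/4! · (f^{(3)}(17) − f^{(3)}(7)) = −1/720 · (17340.0 − 2940.00) = -20.0000.

S_2 ≈ 4.75543e+06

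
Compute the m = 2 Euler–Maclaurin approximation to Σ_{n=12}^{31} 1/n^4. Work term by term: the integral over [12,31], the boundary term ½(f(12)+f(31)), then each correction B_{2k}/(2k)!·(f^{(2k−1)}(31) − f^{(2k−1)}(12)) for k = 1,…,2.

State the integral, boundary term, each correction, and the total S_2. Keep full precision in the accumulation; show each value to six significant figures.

The integral term ∫_12^31 1/x^4 dx = 0.000181712.
Endpoint term: (f(12) + f(31))/2 = (4.82253e-05 + 1.08281e-06)/2 = 2.46541e-05.
So far: 0.000206366.
Order-1 term: 1/12 · (-1.39718e-07 − (-1.60751e-05)) = 1.32795e-06.
Partial sum through k=1: 0.000207694.
Order-2 term: −1/720 · (-4.36164e-09 − (-3.34898e-06)) = -4.64530e-09.

S_2 ≈ 0.000207690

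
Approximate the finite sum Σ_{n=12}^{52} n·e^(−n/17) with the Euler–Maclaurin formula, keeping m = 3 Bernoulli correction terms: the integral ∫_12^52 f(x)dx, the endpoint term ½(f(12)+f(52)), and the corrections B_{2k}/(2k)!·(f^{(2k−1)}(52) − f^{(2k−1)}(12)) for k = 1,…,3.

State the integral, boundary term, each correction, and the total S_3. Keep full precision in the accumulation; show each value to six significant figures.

S_3 ≈ 192.479

Integral: ∫_12^52 x·e^(−x/17) dx = 188.317.
½[f(12) + f(52)] = ½[5.92407 + 2.44103] = 4.18255.
So far: 192.499.
Order-1 term: 1/12 · (-0.0966471 − 0.145198) = -0.0201538.
Partial sum through k=1: 192.479.
Order-2 term: −1/720 · (-9.55483e-06 − 0.00391884) = 5.45610e-06.
Partial sum through k=2: 192.479.
Order-3 term: 1/30240 · (1.09104e-06 − 2.53815e-05) = -8.03256e-10.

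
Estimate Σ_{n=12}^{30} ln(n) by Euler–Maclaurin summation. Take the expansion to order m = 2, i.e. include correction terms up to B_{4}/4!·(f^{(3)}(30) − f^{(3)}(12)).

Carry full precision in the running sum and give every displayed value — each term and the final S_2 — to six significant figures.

The integral term ∫_12^30 ln(x) dx = 54.2170.
Boundary: ½(f(12) + f(30)) = ½(2.48491 + 3.40120) = 2.94305.
So far: 57.1601.
Correction k=1: B_{2}/2! · (f^{(1)}(30) − f^{(1)}(12)) = 1/12 · (0.0333333 − 0.0833333) = -0.00416667.
After k=1: 57.1559.
Correction k=2: B_{4}/4! · (f^{(3)}(30) − f^{(3)}(12)) = −1/720 · (7.40741e-05 − 0.00115741) = 1.50463e-06.

S_2 ≈ 57.1559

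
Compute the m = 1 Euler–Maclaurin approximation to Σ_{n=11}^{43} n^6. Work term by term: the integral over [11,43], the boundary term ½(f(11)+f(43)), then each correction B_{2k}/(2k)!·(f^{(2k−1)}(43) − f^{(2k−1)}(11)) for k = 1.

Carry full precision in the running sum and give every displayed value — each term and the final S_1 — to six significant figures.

Integral: ∫_11^43 x^6 dx = 3.88284e+10.
½[f(11) + f(43)] = ½[1.77156e+06 + 6.32136e+09] = 3.16157e+09.
Running total after boundary: 4.19900e+10.
k=1: B_{2}/(2)! × [f^{(1)}(43) − f^{(1)}(11)] = 1/12 × (8.82051e+08 − 966306) = 7.34237e+07.

S_1 ≈ 4.20634e+10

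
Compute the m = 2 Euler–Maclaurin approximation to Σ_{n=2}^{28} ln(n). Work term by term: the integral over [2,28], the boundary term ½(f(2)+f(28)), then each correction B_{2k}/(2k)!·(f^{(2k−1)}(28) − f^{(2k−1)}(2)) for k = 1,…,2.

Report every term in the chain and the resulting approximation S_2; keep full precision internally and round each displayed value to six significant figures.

The integral term ∫_2^28 ln(x) dx = 65.9154.
Endpoint term: (f(2) + f(28))/2 = (0.693147 + 3.33220)/2 = 2.01268.
So far: 67.9281.
Order-1 term: 1/12 · (0.0357143 − 0.500000) = -0.0386905.
Partial sum through k=1: 67.8894.
Order-2 term: −1/720 · (9.11079e-05 − 0.250000) = 0.000347096.

S_2 ≈ 67.8898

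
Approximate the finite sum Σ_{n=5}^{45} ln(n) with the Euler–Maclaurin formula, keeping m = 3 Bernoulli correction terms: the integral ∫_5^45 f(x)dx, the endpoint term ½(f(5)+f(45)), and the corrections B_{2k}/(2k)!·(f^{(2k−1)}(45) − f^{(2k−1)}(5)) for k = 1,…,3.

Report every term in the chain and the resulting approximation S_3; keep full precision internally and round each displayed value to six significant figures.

S_3 ≈ 125.946

Integral: ∫_5^45 ln(x) dx = 123.253.
½[f(5) + f(45)] = ½[1.60944 + 3.80666] = 2.70805.
Integral + boundary = 125.961.
k=1: B_{2}/(2)! × [f^{(1)}(45) − f^{(1)}(5)] = 1/12 × (0.0222222 − 0.200000) = -0.0148148.
Running total after k=1: 125.946.
k=2: B_{4}/(4)! × [f^{(3)}(45) − f^{(3)}(5)] = −1/720 × (2.19479e-05 − 0.0160000) = 2.21917e-05.
Running total after k=2: 125.946.
k=3: B_{6}/(6)! × [f^{(5)}(45) − f^{(5)}(5)] = 1/30240 × (1.30061e-07 − 0.00768000) = -2.53964e-07.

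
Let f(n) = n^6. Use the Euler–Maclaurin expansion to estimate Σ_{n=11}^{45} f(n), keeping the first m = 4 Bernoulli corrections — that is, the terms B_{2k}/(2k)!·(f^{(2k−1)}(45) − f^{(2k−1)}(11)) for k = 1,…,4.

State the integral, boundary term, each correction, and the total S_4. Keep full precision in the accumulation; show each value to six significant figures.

S_4 ≈ 5.76235e+10

∫_11^45 x^6 dx evaluates to 5.33786e+10.
Endpoint term: (f(11) + f(45))/2 = (1.77156e+06 + 8.30377e+09)/2 = 4.15277e+09.
Running total after boundary: 5.75313e+10.
Correction k=1: B_{2}/2! · (f^{(1)}(45) − f^{(1)}(11)) = 1/12 · (1.10717e+09 − 966306) = 9.21835e+07.
Running total after k=1: 5.76235e+10.
Correction k=2: B_{4}/4! · (f^{(3)}(45) − f^{(3)}(11)) = −1/720 · (1.09350e+07 − 159720) = -14965.7.
Running total after k=2: 5.76235e+10.
Correction k=3: B_{6}/6! · (f^{(5)}(45) − f^{(5)}(11)) = 1/30240 · (32400.0 − 7920.00) = 0.809524.
Running total after k=3: 5.76235e+10.
Correction k=4: B_{8}/8! · (f^{(7)}(45) − f^{(7)}(11)) = −1/1209600 · (0.00000 − 0.00000) = 0.00000.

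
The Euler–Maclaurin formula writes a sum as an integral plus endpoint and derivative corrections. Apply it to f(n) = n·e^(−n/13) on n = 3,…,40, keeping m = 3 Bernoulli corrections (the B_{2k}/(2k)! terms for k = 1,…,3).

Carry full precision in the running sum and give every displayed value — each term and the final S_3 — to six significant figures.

∫_3^40 x·e^(−x/13) dx evaluates to 133.372.
Endpoint term: (f(3) + f(40))/2 = (2.38177 + 1.84404)/2 = 2.11290.
So far: 135.485.
k=1: B_{2}/(2)! × [f^{(1)}(40) − f^{(1)}(3)] = 1/12 × (-0.0957480 − 0.610710) = -0.0588715.
After k=1: 135.426.
k=2: B_{4}/(4)! × [f^{(3)}(40) − f^{(3)}(3)] = −1/720 × (-2.09836e-05 − 0.0130092) = 1.80975e-05.
After k=2: 135.426.
k=3: B_{6}/(6)! × [f^{(5)}(40) − f^{(5)}(3)] = 1/30240 × (3.10408e-06 − 0.000132572) = -4.28136e-09.

S_3 ≈ 135.426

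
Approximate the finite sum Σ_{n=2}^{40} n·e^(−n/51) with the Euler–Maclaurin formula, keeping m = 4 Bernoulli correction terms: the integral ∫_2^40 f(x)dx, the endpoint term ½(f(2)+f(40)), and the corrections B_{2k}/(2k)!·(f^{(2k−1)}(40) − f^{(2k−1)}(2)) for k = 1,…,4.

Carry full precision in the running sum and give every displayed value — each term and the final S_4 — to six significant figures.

∫_2^40 x·e^(−x/51) dx evaluates to 480.747.
Boundary: ½(f(2) + f(40)) = ½(1.92309 + 18.2573) = 10.0902.
So far: 490.837.
Correction k=1: B_{2}/2! · (f^{(1)}(40) − f^{(1)}(2)) = 1/12 · (0.0984463 − 0.923836) = -0.0687825.
After k=1: 490.768.
Correction k=2: B_{4}/4! · (f^{(3)}(40) − f^{(3)}(2)) = −1/720 · (0.000388817 − 0.00109455) = 9.80184e-07.
After k=2: 490.768.
Correction k=3: B_{6}/6! · (f^{(5)}(40) − f^{(5)}(2)) = 1/30240 · (2.84423e-07 − 7.05080e-07) = -1.39106e-11.
After k=3: 490.768.
Correction k=4: B_{8}/8! · (f^{(7)}(40) − f^{(7)}(2)) = −1/1209600 · (1.61230e-10 − 3.80370e-10) = 1.81167e-16.

S_4 ≈ 490.768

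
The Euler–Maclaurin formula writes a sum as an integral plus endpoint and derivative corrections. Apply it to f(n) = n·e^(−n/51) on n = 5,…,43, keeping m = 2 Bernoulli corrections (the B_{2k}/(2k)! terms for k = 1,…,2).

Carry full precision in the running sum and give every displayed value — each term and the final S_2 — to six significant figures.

Integral: ∫_5^43 x·e^(−x/51) dx = 526.150.
Boundary: ½(f(5) + f(43)) = ½(4.53307 + 18.5054) = 11.5192.
So far: 537.669.
Order-1 term: 1/12 · (0.0675072 − 0.817730) = -0.0625185.
After k=1: 537.607.
Order-2 term: −1/720 · (0.000356872 − 0.00101152) = 9.09230e-07.

S_2 ≈ 537.607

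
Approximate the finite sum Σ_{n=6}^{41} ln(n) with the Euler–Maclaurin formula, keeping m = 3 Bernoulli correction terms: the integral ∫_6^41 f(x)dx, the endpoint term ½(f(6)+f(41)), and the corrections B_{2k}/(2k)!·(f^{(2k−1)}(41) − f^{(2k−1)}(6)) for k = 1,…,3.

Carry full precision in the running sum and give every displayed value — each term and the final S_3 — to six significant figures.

S_3 ≈ 109.247

The integral term ∫_6^41 ln(x) dx = 106.506.
½[f(6) + f(41)] = ½[1.79176 + 3.71357] = 2.75267.
Running total after boundary: 109.259.
Order-1 term: 1/12 · (0.0243902 − 0.166667) = -0.0118564.
After k=1: 109.247.
Order-2 term: −1/720 · (2.90187e-05 − 0.00925926) = 1.28198e-05.
After k=2: 109.247.
Order-3 term: 1/30240 · (2.07153e-07 − 0.00308642) = -1.02057e-07.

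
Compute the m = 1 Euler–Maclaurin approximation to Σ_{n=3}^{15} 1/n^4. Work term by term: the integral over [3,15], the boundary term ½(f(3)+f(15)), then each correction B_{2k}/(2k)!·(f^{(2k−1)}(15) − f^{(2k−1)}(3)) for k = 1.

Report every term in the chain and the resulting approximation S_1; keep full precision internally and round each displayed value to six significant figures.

∫_3^15 1/x^4 dx evaluates to 0.0122469.
Endpoint term: (f(3) + f(15))/2 = (0.0123457 + 1.97531e-05)/2 = 0.00618272.
Integral + boundary = 0.0184296.
k=1: B_{2}/(2)! × [f^{(1)}(15) − f^{(1)}(3)] = 1/12 × (-5.26749e-06 − (-0.0164609)) = 0.00137130.

S_1 ≈ 0.0198009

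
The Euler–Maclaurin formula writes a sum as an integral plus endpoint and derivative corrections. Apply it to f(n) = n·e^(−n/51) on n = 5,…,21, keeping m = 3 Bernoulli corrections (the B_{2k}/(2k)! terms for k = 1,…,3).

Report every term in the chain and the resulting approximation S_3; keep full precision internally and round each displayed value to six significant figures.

The integral term ∫_5^21 x·e^(−x/51) dx = 156.661.
Endpoint term: (f(5) + f(21))/2 = (4.53307 + 13.9121)/2 = 9.22257.
Running total after boundary: 165.883.
k=1: B_{2}/(2)! × [f^{(1)}(21) − f^{(1)}(5)] = 1/12 × (0.389694 − 0.817730) = -0.0356696.
Partial sum through k=1: 165.848.
k=2: B_{4}/(4)! × [f^{(3)}(21) − f^{(3)}(5)] = −1/720 × (0.000659229 − 0.00101152) = 4.89289e-07.
Partial sum through k=2: 165.848.
k=3: B_{6}/(6)! × [f^{(5)}(21) − f^{(5)}(5)] = 1/30240 × (4.49301e-07 − 6.56918e-07) = -6.86563e-12.

S_3 ≈ 165.848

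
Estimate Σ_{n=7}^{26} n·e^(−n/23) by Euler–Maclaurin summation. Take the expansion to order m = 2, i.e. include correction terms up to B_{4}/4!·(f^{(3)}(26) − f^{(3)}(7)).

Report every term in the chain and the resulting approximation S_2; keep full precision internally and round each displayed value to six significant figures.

S_2 ≈ 151.780

The integral term ∫_7^26 x·e^(−x/23) dx = 145.047.
Boundary: ½(f(7) + f(26)) = ½(5.16323 + 8.39521) = 6.77922.
Integral + boundary = 151.826.
k=1: B_{2}/(2)! × [f^{(1)}(26) − f^{(1)}(7)] = 1/12 × (-0.0421165 − 0.513116) = -0.0462694.
After k=1: 151.780.
k=2: B_{4}/(4)! × [f^{(3)}(26) − f^{(3)}(7)] = −1/720 × (0.00114115 − 0.00375865) = 3.63541e-06.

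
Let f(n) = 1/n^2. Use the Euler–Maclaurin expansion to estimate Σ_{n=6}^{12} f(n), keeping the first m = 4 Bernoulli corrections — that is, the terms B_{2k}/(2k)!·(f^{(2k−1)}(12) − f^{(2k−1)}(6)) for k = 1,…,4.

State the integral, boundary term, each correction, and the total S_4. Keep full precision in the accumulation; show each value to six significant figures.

The integral term ∫_6^12 1/x^2 dx = 0.0833333.
Endpoint term: (f(6) + f(12))/2 = (0.0277778 + 0.00694444)/2 = 0.0173611.
Running total after boundary: 0.100694.
k=1: B_{2}/(2)! × [f^{(1)}(12) − f^{(1)}(6)] = 1/12 × (-0.00115741 − (-0.00925926)) = 0.000675154.
After k=1: 0.101370.
k=2: B_{4}/(4)! × [f^{(3)}(12) − f^{(3)}(6)] = −1/720 × (-9.64506e-05 − (-0.00308642)) = -4.15273e-06.
After k=2: 0.101365.
k=3: B_{6}/(6)! × [f^{(5)}(12) − f^{(5)}(6)] = 1/30240 × (-2.00939e-05 − (-0.00257202)) = 8.43890e-08.
After k=3: 0.101366.
k=4: B_{8}/(8)! × [f^{(7)}(12) − f^{(7)}(6)] = −1/1209600 × (-7.81429e-06 − (-0.00400091)) = -3.30117e-09.

S_4 ≈ 0.101366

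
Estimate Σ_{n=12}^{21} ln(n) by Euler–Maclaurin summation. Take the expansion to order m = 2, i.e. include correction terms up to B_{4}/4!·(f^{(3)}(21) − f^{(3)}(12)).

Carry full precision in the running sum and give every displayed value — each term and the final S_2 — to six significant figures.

S_2 ≈ 27.8778

∫_12^21 ln(x) dx evaluates to 25.1161.
½[f(12) + f(21)] = ½[2.48491 + 3.04452] = 2.76471.
Running total after boundary: 27.8808.
Order-1 term: 1/12 · (0.0476190 − 0.0833333) = -0.00297619.
Running total after k=1: 27.8778.
Order-2 term: −1/720 · (0.000215959 − 0.00115741) = 1.30757e-06.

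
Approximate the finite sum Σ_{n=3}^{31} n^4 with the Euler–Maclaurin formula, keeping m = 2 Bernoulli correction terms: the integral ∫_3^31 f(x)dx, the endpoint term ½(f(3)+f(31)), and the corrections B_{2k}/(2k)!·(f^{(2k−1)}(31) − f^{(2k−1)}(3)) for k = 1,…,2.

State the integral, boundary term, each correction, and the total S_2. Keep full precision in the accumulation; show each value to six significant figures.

S_2 ≈ 6.19750e+06

Integral: ∫_3^31 x^4 dx = 5.72578e+06.
Endpoint term: (f(3) + f(31))/2 = (81.0000 + 923521)/2 = 461801.
Running total after boundary: 6.18758e+06.
k=1: B_{2}/(2)! × [f^{(1)}(31) − f^{(1)}(3)] = 1/12 × (119164 − 108.000) = 9921.33.
After k=1: 6.19750e+06.
k=2: B_{4}/(4)! × [f^{(3)}(31) − f^{(3)}(3)] = −1/720 × (744.000 − 72.0000) = -0.933333.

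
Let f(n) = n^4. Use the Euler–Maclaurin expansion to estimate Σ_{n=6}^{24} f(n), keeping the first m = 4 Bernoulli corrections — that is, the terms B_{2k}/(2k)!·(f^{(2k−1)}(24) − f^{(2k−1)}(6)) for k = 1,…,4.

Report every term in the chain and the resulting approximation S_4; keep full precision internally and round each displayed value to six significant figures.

S_4 ≈ 1.76204e+06

∫_6^24 x^4 dx evaluates to 1.59097e+06.
Endpoint term: (f(6) + f(24))/2 = (1296.00 + 331776)/2 = 166536.
Integral + boundary = 1.75751e+06.
k=1: B_{2}/(2)! × [f^{(1)}(24) − f^{(1)}(6)] = 1/12 × (55296.0 − 864.000) = 4536.00.
Running total after k=1: 1.76204e+06.
k=2: B_{4}/(4)! × [f^{(3)}(24) − f^{(3)}(6)] = −1/720 × (576.000 − 144.000) = -0.600000.
Running total after k=2: 1.76204e+06.
k=3: B_{6}/(6)! × [f^{(5)}(24) − f^{(5)}(6)] = 1/30240 × (0.00000 − 0.00000) = 0.00000.
Running total after k=3: 1.76204e+06.
k=4: B_{8}/(8)! × [f^{(7)}(24) − f^{(7)}(6)] = −1/1209600 × (0.00000 − 0.00000) = 0.00000.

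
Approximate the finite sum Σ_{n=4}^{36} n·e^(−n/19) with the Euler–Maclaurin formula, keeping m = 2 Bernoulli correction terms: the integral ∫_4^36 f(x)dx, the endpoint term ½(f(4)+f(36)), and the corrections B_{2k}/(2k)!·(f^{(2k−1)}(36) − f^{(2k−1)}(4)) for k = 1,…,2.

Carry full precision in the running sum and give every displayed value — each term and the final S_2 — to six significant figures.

∫_4^36 x·e^(−x/19) dx evaluates to 196.915.
Boundary: ½(f(4) + f(36)) = ½(3.24063 + 5.41288) = 4.32676.
Integral + boundary = 201.242.
k=1: B_{2}/(2)! × [f^{(1)}(36) − f^{(1)}(4)] = 1/12 × (-0.134531 − 0.639598) = -0.0645107.
After k=1: 201.177.
k=2: B_{4}/(4)! × [f^{(3)}(36) − f^{(3)}(4)] = −1/720 × (0.000460346 − 0.00626015) = 8.05528e-06.

S_2 ≈ 201.177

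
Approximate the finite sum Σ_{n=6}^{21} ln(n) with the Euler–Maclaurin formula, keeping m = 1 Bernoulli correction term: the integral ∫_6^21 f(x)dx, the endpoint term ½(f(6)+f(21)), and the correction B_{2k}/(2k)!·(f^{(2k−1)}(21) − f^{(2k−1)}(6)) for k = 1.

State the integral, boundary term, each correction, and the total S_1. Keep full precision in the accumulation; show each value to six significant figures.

∫_6^21 ln(x) dx evaluates to 38.1844.
Endpoint term: (f(6) + f(21))/2 = (1.79176 + 3.04452)/2 = 2.41814.
Running total after boundary: 40.6026.
k=1: B_{2}/(2)! × [f^{(1)}(21) − f^{(1)}(6)] = 1/12 × (0.0476190 − 0.166667) = -0.00992063.

S_1 ≈ 40.5926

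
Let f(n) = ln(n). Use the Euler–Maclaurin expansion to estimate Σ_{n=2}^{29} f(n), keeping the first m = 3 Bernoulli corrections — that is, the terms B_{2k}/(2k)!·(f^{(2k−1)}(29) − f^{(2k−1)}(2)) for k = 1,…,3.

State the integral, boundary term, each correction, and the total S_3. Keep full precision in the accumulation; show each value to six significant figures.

S_3 ≈ 71.2570

∫_2^29 ln(x) dx evaluates to 69.2653.
Boundary: ½(f(2) + f(29)) = ½(0.693147 + 3.36730) = 2.03022.
So far: 71.2955.
Order-1 term: 1/12 · (0.0344828 − 0.500000) = -0.0387931.
Partial sum through k=1: 71.2567.
Order-2 term: −1/720 · (8.20042e-05 − 0.250000) = 0.000347108.
Partial sum through k=2: 71.2571.
Order-3 term: 1/30240 · (1.17010e-06 − 0.750000) = -2.48015e-05.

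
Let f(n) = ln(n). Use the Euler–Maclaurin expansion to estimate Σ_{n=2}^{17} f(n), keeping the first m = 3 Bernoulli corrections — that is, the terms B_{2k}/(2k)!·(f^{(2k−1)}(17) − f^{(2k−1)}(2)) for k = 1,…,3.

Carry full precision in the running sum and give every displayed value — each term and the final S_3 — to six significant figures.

S_3 ≈ 33.5051

Integral: ∫_2^17 ln(x) dx = 31.7783.
Endpoint term: (f(2) + f(17))/2 = (0.693147 + 2.83321)/2 = 1.76318.
So far: 33.5415.
Order-1 term: 1/12 · (0.0588235 − 0.500000) = -0.0367647.
Partial sum through k=1: 33.5047.
Order-2 term: −1/720 · (0.000407083 − 0.250000) = 0.000346657.
Partial sum through k=2: 33.5051.
Order-3 term: 1/30240 · (1.69031e-05 − 0.750000) = -2.48010e-05.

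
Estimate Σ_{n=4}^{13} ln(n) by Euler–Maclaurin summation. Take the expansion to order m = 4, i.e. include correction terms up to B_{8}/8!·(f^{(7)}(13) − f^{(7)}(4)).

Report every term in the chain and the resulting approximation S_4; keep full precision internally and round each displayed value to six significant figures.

The integral term ∫_4^13 ln(x) dx = 18.7992.
Boundary: ½(f(4) + f(13)) = ½(1.38629 + 2.56495) = 1.97562.
So far: 20.7748.
Order-1 term: 1/12 · (0.0769231 − 0.250000) = -0.0144231.
Running total after k=1: 20.7604.
Order-2 term: −1/720 · (0.000910332 − 0.0312500) = 4.21384e-05.
Running total after k=2: 20.7604.
Order-3 term: 1/30240 · (6.46390e-05 − 0.0234375) = -7.72912e-07.
Running total after k=3: 20.7604.
Order-4 term: −1/1209600 · (1.14744e-05 − 0.0439453) = 3.63210e-08.

S_4 ≈ 20.7604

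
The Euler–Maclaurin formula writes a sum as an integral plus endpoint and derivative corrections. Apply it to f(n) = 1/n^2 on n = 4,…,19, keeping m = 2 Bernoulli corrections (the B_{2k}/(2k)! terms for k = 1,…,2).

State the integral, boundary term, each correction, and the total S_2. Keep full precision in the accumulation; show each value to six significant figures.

∫_4^19 1/x^2 dx evaluates to 0.197368.
Endpoint term: (f(4) + f(19))/2 = (0.0625000 + 0.00277008)/2 = 0.0326350.
So far: 0.230003.
Correction k=1: B_{2}/2! · (f^{(1)}(19) − f^{(1)}(4)) = 1/12 · (-0.000291588 − (-0.0312500)) = 0.00257987.
After k=1: 0.232583.
Correction k=2: B_{4}/4! · (f^{(3)}(19) − f^{(3)}(4)) = −1/720 · (-9.69267e-06 − (-0.0234375)) = -3.25386e-05.

S_2 ≈ 0.232551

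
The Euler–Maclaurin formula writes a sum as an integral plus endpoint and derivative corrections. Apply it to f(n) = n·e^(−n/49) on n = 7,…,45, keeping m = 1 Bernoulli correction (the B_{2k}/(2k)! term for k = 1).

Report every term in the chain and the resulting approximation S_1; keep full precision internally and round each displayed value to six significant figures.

S_1 ≈ 552.091

Integral: ∫_7^45 x·e^(−x/49) dx = 540.135.
Boundary: ½(f(7) + f(45)) = ½(6.06815 + 17.9627) = 12.0154.
So far: 552.150.
k=1: B_{2}/(2)! × [f^{(1)}(45) − f^{(1)}(7)] = 1/12 × (0.0325853 − 0.743038) = -0.0592044.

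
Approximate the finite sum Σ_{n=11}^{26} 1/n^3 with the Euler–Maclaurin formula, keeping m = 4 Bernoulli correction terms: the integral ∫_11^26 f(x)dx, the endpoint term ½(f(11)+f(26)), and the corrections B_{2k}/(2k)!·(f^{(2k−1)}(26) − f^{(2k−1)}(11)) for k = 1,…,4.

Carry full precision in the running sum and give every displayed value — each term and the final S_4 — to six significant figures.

S_4 ≈ 0.00381317

∫_11^26 1/x^3 dx evaluates to 0.00339259.
Boundary: ½(f(11) + f(26)) = ½(0.000751315 + 5.68958e-05) = 0.000404105.
Integral + boundary = 0.00379669.
Correction k=1: B_{2}/2! · (f^{(1)}(26) − f^{(1)}(11)) = 1/12 · (-6.56490e-06 − (-0.000204904)) = 1.65283e-05.
Partial sum through k=1: 0.00381322.
Correction k=2: B_{4}/4! · (f^{(3)}(26) − f^{(3)}(11)) = −1/720 · (-1.94228e-07 − (-3.38684e-05)) = -4.67697e-08.
Partial sum through k=2: 0.00381317.
Correction k=3: B_{6}/6! · (f^{(5)}(26) − f^{(5)}(11)) = 1/30240 · (-1.20674e-08 − (-1.17560e-05)) = 3.88357e-10.
Partial sum through k=3: 0.00381317.
Correction k=4: B_{8}/8! · (f^{(7)}(26) − f^{(7)}(11)) = −1/1209600 · (-1.28529e-09 − (-6.99530e-06)) = -5.78209e-12.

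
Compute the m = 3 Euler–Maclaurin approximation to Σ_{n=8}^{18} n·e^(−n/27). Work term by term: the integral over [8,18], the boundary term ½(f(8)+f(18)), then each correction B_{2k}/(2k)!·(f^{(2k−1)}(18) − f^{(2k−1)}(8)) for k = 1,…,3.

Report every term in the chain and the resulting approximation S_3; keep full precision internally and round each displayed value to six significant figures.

S_3 ≈ 86.4348

The integral term ∫_8^18 x·e^(−x/27) dx = 78.8691.
Endpoint term: (f(8) + f(18))/2 = (5.94854 + 9.24151)/2 = 7.59502.
Running total after boundary: 86.4641.
k=1: B_{2}/(2)! × [f^{(1)}(18) − f^{(1)}(8)] = 1/12 × (0.171139 − 0.523251) = -0.0293427.
After k=1: 86.4348.
k=2: B_{4}/(4)! × [f^{(3)}(18) − f^{(3)}(8)] = −1/720 × (0.00164331 − 0.00275773) = 1.54780e-06.
After k=2: 86.4348.
k=3: B_{6}/(6)! × [f^{(5)}(18) − f^{(5)}(8)] = 1/30240 × (4.18637e-06 − 6.58120e-06) = -7.91942e-11.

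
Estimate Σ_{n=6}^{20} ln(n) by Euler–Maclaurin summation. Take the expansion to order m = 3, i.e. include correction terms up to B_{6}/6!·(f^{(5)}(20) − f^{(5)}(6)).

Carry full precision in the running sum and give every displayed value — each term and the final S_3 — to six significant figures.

S_3 ≈ 37.5481

Integral: ∫_6^20 ln(x) dx = 35.1641.
Boundary: ½(f(6) + f(20)) = ½(1.79176 + 2.99573) = 2.39375.
So far: 37.5578.
Order-1 term: 1/12 · (0.0500000 − 0.166667) = -0.00972222.
Running total after k=1: 37.5481.
Order-2 term: −1/720 · (0.000250000 − 0.00925926) = 1.25129e-05.
Running total after k=2: 37.5481.
Order-3 term: 1/30240 · (7.50000e-06 − 0.00308642) = -1.01816e-07.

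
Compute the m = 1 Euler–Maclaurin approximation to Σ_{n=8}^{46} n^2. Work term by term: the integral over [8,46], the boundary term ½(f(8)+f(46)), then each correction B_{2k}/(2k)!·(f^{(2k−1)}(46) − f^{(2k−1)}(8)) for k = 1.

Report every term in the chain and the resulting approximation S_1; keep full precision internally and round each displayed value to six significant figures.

The integral term ∫_8^46 x^2 dx = 32274.7.
Boundary: ½(f(8) + f(46)) = ½(64.0000 + 2116.00) = 1090.00.
Running total after boundary: 33364.7.
Correction k=1: B_{2}/2! · (f^{(1)}(46) − f^{(1)}(8)) = 1/12 · (92.0000 − 16.0000) = 6.33333.

S_1 ≈ 33371.0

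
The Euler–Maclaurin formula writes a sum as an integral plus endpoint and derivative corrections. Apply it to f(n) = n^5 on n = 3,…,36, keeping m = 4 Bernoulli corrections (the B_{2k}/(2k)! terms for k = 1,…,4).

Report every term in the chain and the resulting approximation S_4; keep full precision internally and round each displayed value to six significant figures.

The integral term ∫_3^36 x^5 dx = 3.62797e+08.
Boundary: ½(f(3) + f(36)) = ½(243.000 + 6.04662e+07) = 3.02332e+07.
Integral + boundary = 3.93030e+08.
Order-1 term: 1/12 · (8.39808e+06 − 405.000) = 699806.
After k=1: 3.93730e+08.
Order-2 term: −1/720 · (77760.0 − 540.000) = -107.250.
After k=2: 3.93730e+08.
Order-3 term: 1/30240 · (120.000 − 120.000) = 0.00000.
After k=3: 3.93730e+08.
Order-4 term: −1/1209600 · (0.00000 − 0.00000) = 0.00000.

S_4 ≈ 3.93730e+08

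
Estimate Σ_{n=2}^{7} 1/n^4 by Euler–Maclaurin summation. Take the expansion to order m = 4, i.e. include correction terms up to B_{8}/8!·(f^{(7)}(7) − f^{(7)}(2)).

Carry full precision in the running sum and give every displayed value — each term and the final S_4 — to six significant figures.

∫_2^7 1/x^4 dx evaluates to 0.0406948.
½[f(2) + f(7)] = ½[0.0625000 + 0.000416493] = 0.0314582.
So far: 0.0721531.
Correction k=1: B_{2}/2! · (f^{(1)}(7) − f^{(1)}(2)) = 1/12 · (-0.000237996 − (-0.125000)) = 0.0103968.
Running total after k=1: 0.0825499.
Correction k=2: B_{4}/4! · (f^{(3)}(7) − f^{(3)}(2)) = −1/720 · (-0.000145712 − (-0.937500)) = -0.00130188.
Running total after k=2: 0.0812480.
Correction k=3: B_{6}/6! · (f^{(5)}(7) − f^{(5)}(2)) = 1/30240 · (-0.000166528 − (-13.1250)) = 0.000434022.
Running total after k=3: 0.0816821.
Correction k=4: B_{8}/8! · (f^{(7)}(7) − f^{(7)}(2)) = −1/1209600 · (-0.000305868 − (-295.312)) = -0.000244140.

S_4 ≈ 0.0814379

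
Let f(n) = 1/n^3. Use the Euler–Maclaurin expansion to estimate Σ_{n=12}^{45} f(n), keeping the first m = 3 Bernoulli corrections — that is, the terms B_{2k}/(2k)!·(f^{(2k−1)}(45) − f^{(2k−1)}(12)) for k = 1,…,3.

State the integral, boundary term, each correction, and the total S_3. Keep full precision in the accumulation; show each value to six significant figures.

S_3 ≈ 0.00353212

The integral term ∫_12^45 1/x^3 dx = 0.00322531.
Endpoint term: (f(12) + f(45))/2 = (0.000578704 + 1.09739e-05)/2 = 0.000294839.
Integral + boundary = 0.00352015.
Order-1 term: 1/12 · (-7.31596e-07 − (-0.000144676)) = 1.19954e-05.
Running total after k=1: 0.00353214.
Order-2 term: −1/720 · (-7.22564e-09 − (-2.00939e-05)) = -2.78981e-08.
Running total after k=2: 0.00353211.
Order-3 term: 1/30240 · (-1.49865e-10 − (-5.86071e-06)) = 1.93802e-10.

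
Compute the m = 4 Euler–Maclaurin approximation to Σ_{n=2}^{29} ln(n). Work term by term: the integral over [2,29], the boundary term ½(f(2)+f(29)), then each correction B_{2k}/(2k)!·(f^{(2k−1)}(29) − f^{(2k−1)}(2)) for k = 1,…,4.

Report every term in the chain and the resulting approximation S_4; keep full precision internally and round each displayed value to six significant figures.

∫_2^29 ln(x) dx evaluates to 69.2653.
Endpoint term: (f(2) + f(29))/2 = (0.693147 + 3.36730)/2 = 2.03022.
So far: 71.2955.
Order-1 term: 1/12 · (0.0344828 − 0.500000) = -0.0387931.
Partial sum through k=1: 71.2567.
Order-2 term: −1/720 · (8.20042e-05 − 0.250000) = 0.000347108.
Partial sum through k=2: 71.2571.
Order-3 term: 1/30240 · (1.17010e-06 − 0.750000) = -2.48015e-05.
Partial sum through k=3: 71.2570.
Order-4 term: −1/1209600 · (4.17394e-08 − 5.62500) = 4.65030e-06.

S_4 ≈ 71.2570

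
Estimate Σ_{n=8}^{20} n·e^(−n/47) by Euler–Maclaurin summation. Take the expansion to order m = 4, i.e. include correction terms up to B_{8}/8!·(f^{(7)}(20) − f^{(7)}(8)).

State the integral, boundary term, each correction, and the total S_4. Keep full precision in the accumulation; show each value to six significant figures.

∫_8^20 x·e^(−x/47) dx evaluates to 122.783.
Endpoint term: (f(8) + f(20))/2 = (6.74788 + 13.0684)/2 = 9.90816.
So far: 132.691.
k=1: B_{2}/(2)! × [f^{(1)}(20) − f^{(1)}(8)] = 1/12 × (0.375370 − 0.699913) = -0.0270453.
After k=1: 132.664.
k=2: B_{4}/(4)! × [f^{(3)}(20) − f^{(3)}(8)] = −1/720 × (0.000761528 − 0.00108053) = 4.43055e-07.
After k=2: 132.664.
k=3: B_{6}/(6)! × [f^{(5)}(20) − f^{(5)}(8)] = 1/30240 × (6.12552e-07 − 8.34861e-07) = -7.35148e-12.
After k=3: 132.664.
k=4: B_{8}/(8)! × [f^{(7)}(20) − f^{(7)}(8)] = −1/1209600 × (3.98536e-10 − 5.34438e-10) = 1.12353e-16.

S_4 ≈ 132.664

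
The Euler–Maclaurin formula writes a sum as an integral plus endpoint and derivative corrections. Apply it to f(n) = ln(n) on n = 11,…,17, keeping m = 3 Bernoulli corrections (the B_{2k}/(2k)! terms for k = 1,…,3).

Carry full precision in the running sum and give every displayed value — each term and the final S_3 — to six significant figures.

Integral: ∫_11^17 ln(x) dx = 15.7878.
½[f(11) + f(17)] = ½[2.39790 + 2.83321] = 2.61555.
Running total after boundary: 18.4033.
Correction k=1: B_{2}/2! · (f^{(1)}(17) − f^{(1)}(11)) = 1/12 · (0.0588235 − 0.0909091) = -0.00267380.
Running total after k=1: 18.4007.
Correction k=2: B_{4}/4! · (f^{(3)}(17) − f^{(3)}(11)) = −1/720 · (0.000407083 − 0.00150263) = 1.52159e-06.
Running total after k=2: 18.4007.
Correction k=3: B_{6}/6! · (f^{(5)}(17) − f^{(5)}(11)) = 1/30240 · (1.69031e-05 − 0.000149021) = -4.36898e-09.

S_3 ≈ 18.4007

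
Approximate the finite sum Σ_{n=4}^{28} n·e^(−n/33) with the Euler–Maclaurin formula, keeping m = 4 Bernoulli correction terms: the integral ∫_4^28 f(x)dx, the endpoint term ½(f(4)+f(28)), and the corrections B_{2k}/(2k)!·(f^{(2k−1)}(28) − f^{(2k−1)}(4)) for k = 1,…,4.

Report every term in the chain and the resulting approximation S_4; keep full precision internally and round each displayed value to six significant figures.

S_4 ≈ 227.632

The integral term ∫_4^28 x·e^(−x/33) dx = 219.927.
Endpoint term: (f(4) + f(28))/2 = (3.54338 + 11.9858)/2 = 7.76457.
Integral + boundary = 227.692.
Correction k=1: B_{2}/2! · (f^{(1)}(28) − f^{(1)}(4)) = 1/12 · (0.0648580 − 0.778471) = -0.0594677.
After k=1: 227.632.
Correction k=2: B_{4}/4! · (f^{(3)}(28) − f^{(3)}(4)) = −1/720 · (0.000845715 − 0.00234175) = 2.07782e-06.
After k=2: 227.632.
Correction k=3: B_{6}/6! · (f^{(5)}(28) − f^{(5)}(4)) = 1/30240 · (1.49851e-06 − 3.64430e-06) = -7.09589e-11.
After k=3: 227.632.
Correction k=4: B_{8}/8! · (f^{(7)}(28) − f^{(7)}(4)) = −1/1209600 · (2.03895e-09 − 4.71831e-09) = 2.21508e-15.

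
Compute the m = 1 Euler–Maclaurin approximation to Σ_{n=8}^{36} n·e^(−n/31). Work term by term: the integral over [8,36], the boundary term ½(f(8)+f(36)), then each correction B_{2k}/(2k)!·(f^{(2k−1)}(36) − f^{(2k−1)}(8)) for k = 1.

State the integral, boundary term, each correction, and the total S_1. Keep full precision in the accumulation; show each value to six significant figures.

Integral: ∫_8^36 x·e^(−x/31) dx = 283.736.
½[f(8) + f(36)] = ½[6.18036 + 11.2709] = 8.72566.
Integral + boundary = 292.462.
Correction k=1: B_{2}/2! · (f^{(1)}(36) − f^{(1)}(8)) = 1/12 · (-0.0504971 − 0.573179) = -0.0519730.

S_1 ≈ 292.410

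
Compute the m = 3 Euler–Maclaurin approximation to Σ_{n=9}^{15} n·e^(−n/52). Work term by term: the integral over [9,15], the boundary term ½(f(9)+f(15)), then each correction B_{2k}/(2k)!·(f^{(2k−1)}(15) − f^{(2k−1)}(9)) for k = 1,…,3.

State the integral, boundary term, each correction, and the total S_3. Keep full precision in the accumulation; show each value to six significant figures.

The integral term ∫_9^15 x·e^(−x/52) dx = 56.9192.
Endpoint term: (f(9) + f(15))/2 = (7.56966 + 11.2412)/2 = 9.40545.
Running total after boundary: 66.3247.
Correction k=1: B_{2}/2! · (f^{(1)}(15) − f^{(1)}(9)) = 1/12 · (0.533238 − 0.695503) = -0.0135220.
Partial sum through k=1: 66.3112.
Correction k=2: B_{4}/4! · (f^{(3)}(15) − f^{(3)}(9)) = −1/720 · (0.000751505 − 0.000879308) = 1.77504e-07.
Partial sum through k=2: 66.3112.
Correction k=3: B_{6}/6! · (f^{(5)}(15) − f^{(5)}(9)) = 1/30240 · (4.82917e-07 − 5.55253e-07) = -2.39207e-12.

S_3 ≈ 66.3112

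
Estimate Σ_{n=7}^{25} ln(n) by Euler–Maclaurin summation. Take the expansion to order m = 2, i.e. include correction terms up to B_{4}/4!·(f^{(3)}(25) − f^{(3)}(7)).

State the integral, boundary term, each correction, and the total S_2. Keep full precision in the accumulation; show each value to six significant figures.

S_2 ≈ 51.4244

Integral: ∫_7^25 ln(x) dx = 48.8505.
Endpoint term: (f(7) + f(25))/2 = (1.94591 + 3.21888)/2 = 2.58239.
So far: 51.4329.
Order-1 term: 1/12 · (0.0400000 − 0.142857) = -0.00857143.
Partial sum through k=1: 51.4243.
Order-2 term: −1/720 · (0.000128000 − 0.00583090) = 7.92070e-06.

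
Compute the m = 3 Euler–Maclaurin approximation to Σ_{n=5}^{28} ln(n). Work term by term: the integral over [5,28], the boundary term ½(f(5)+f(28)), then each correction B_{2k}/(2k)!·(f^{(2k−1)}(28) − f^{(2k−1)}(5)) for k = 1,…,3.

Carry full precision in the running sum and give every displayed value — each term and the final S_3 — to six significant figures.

S_3 ≈ 64.7117

∫_5^28 ln(x) dx evaluates to 62.2545.
½[f(5) + f(28)] = ½[1.60944 + 3.33220] = 2.47082.
Integral + boundary = 64.7254.
Correction k=1: B_{2}/2! · (f^{(1)}(28) − f^{(1)}(5)) = 1/12 · (0.0357143 − 0.200000) = -0.0136905.
Running total after k=1: 64.7117.
Correction k=2: B_{4}/4! · (f^{(3)}(28) − f^{(3)}(5)) = −1/720 · (9.11079e-05 − 0.0160000) = 2.20957e-05.
Running total after k=2: 64.7117.
Correction k=3: B_{6}/6! · (f^{(5)}(28) − f^{(5)}(5)) = 1/30240 · (1.39451e-06 − 0.00768000) = -2.53922e-07.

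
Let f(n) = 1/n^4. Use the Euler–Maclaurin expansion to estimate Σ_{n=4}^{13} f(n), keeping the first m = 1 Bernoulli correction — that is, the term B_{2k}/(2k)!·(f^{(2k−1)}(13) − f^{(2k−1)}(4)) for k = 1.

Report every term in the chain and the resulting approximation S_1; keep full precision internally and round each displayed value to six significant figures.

Integral: ∫_4^13 1/x^4 dx = 0.00505661.
Endpoint term: (f(4) + f(13))/2 = (0.00390625 + 3.50128e-05)/2 = 0.00197063.
Integral + boundary = 0.00702724.
Correction k=1: B_{2}/2! · (f^{(1)}(13) − f^{(1)}(4)) = 1/12 · (-1.07732e-05 − (-0.00390625)) = 0.000324623.

S_1 ≈ 0.00735187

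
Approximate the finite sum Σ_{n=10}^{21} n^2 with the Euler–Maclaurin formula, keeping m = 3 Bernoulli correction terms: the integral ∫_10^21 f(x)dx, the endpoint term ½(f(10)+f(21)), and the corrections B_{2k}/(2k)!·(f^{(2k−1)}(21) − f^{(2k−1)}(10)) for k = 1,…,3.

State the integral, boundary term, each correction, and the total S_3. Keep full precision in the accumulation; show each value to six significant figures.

S_3 ≈ 3026.00

Integral: ∫_10^21 x^2 dx = 2753.67.
Boundary: ½(f(10) + f(21)) = ½(100.000 + 441.000) = 270.500.
Integral + boundary = 3024.17.
Correction k=1: B_{2}/2! · (f^{(1)}(21) − f^{(1)}(10)) = 1/12 · (42.0000 − 20.0000) = 1.83333.
After k=1: 3026.00.
Correction k=2: B_{4}/4! · (f^{(3)}(21) − f^{(3)}(10)) = −1/720 · (0.00000 − 0.00000) = 0.00000.
After k=2: 3026.00.
Correction k=3: B_{6}/6! · (f^{(5)}(21) − f^{(5)}(10)) = 1/30240 · (0.00000 − 0.00000) = 0.00000.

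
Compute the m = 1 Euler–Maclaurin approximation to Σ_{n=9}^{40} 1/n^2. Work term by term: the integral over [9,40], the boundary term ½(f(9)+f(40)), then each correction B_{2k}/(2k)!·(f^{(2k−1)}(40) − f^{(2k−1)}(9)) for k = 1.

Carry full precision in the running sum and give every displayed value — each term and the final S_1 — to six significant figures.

S_1 ≈ 0.0928225

The integral term ∫_9^40 1/x^2 dx = 0.0861111.
Boundary: ½(f(9) + f(40)) = ½(0.0123457 + 0.000625000) = 0.00648534.
Running total after boundary: 0.0925965.
Order-1 term: 1/12 · (-3.12500e-05 − (-0.00274348)) = 0.000226020.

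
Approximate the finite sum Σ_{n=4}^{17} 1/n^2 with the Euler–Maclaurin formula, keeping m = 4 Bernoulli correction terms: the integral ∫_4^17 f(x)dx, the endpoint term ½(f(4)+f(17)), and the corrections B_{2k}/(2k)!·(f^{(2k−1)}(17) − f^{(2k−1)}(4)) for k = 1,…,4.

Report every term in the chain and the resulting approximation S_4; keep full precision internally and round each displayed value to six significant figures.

S_4 ≈ 0.226696

Integral: ∫_4^17 1/x^2 dx = 0.191176.
½[f(4) + f(17)] = ½[0.0625000 + 0.00346021] = 0.0329801.
Integral + boundary = 0.224157.
Order-1 term: 1/12 · (-0.000407083 − (-0.0312500)) = 0.00257024.
After k=1: 0.226727.
Order-2 term: −1/720 · (-1.69031e-05 − (-0.0234375)) = -3.25286e-05.
After k=2: 0.226694.
Order-3 term: 1/30240 · (-1.75465e-06 − (-0.0439453)) = 1.45316e-06.
After k=3: 0.226696.
Order-4 term: −1/1209600 · (-3.40001e-07 − (-0.153809)) = -1.27156e-07.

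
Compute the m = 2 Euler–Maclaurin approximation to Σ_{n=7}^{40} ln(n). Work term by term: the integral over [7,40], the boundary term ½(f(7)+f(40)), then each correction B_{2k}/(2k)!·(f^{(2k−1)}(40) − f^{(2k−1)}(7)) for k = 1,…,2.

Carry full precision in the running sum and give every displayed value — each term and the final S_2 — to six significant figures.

S_2 ≈ 103.741

Integral: ∫_7^40 ln(x) dx = 100.934.
Boundary: ½(f(7) + f(40)) = ½(1.94591 + 3.68888) = 2.81739.
So far: 103.751.
Correction k=1: B_{2}/2! · (f^{(1)}(40) − f^{(1)}(7)) = 1/12 · (0.0250000 − 0.142857) = -0.00982143.
Running total after k=1: 103.741.
Correction k=2: B_{4}/4! · (f^{(3)}(40) − f^{(3)}(7)) = −1/720 · (3.12500e-05 − 0.00583090) = 8.05507e-06.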